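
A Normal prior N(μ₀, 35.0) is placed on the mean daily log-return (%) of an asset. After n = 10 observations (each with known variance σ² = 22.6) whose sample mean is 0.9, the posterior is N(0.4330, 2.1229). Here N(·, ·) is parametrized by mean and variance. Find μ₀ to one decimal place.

The posterior mean is a precision-weighted average: μ_n = (τ₀μ₀ + τ_data·x̄)/(τ₀+τ_data), with τ₀=1/σ₀² and τ_data=n/σ².
Here τ₀ = 1/35.0 = 0.028571 and τ_data = 10/22.6 = 0.442478, so τ_n = 0.471049.
Rearranging for μ₀: μ₀ = (μ_n·τ_n − τ_data·x̄)/τ₀ = (0.4330·0.471049 − 0.442478·0.9) / 0.028571 = -0.194266/0.028571 ≈ -6.8.

μ₀ = -6.8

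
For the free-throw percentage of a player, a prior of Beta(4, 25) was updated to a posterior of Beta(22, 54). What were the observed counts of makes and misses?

Under Beta–binomial conjugacy the posterior parameters are (a+s, b+f).
So s = 22 − 4 = 18 and f = 54 − 25 = 29.

18 makes and 29 misses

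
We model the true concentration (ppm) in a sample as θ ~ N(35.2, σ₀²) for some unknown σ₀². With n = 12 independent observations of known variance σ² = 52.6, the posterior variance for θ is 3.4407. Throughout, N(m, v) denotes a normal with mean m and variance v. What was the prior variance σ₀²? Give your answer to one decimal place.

Posterior precision equals prior precision plus data precision: 1/σ_n² = 1/σ₀² + n/σ².
So 1/σ₀² = 1/3.4407 − 12/52.6 = 0.290639 − 0.228137 = 0.062502.
Hence σ₀² = 1/0.062502 ≈ 16.0.

σ₀² = 16.0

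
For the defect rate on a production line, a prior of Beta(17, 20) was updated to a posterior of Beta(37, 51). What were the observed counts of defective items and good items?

A Beta(α, β) prior with s successes and f failures in binomial data gives a Beta(α+s, β+f) posterior.
So s = 37 − 17 = 20 and f = 51 − 20 = 31.

20 defective items and 31 good items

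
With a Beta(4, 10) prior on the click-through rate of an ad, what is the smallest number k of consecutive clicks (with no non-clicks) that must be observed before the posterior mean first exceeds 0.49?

k = 6

After k clicks and 0 non-clicks the posterior is Beta(4+k, 10), with mean (4+k)/(4+10+k).
Set (4+k)/(14+k) > 0.49 and solve: k > (0.49·14 − 4)/(1 − 0.49) = 5.608.
The smallest integer exceeding 5.608 is 6.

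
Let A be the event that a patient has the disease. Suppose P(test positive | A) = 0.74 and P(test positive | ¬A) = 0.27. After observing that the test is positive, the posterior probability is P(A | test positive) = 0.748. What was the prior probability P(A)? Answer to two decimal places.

In odds form, posterior odds = prior odds × likelihood ratio, so prior odds = posterior odds ÷ LR.
Posterior odds = 0.748/(1−0.748) = 2.9683. LR = 0.74/0.27 = 2.7407.
Prior odds = 2.9683/2.7407 = 1.0830, so P(A) = 1.0830/(1+1.0830) ≈ 0.52.

P(A) = 0.52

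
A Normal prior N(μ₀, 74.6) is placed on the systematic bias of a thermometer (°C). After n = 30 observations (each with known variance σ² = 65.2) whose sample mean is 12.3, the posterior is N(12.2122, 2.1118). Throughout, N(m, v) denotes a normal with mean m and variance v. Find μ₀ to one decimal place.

μ₀ = 9.2

With known observation variance, the Normal–Normal posterior has precision τ_n = τ₀ + n/σ² and mean μ_n = (τ₀μ₀ + (n/σ²)x̄)/τ_n.
Here τ₀ = 1/74.6 = 0.013405 and τ_data = 30/65.2 = 0.460123, so τ_n = 0.473528.
Rearranging for μ₀: μ₀ = (μ_n·τ_n − τ_data·x̄)/τ₀ = (12.2122·0.473528 − 0.460123·12.3) / 0.013405 = 0.123306/0.013405 ≈ 9.2.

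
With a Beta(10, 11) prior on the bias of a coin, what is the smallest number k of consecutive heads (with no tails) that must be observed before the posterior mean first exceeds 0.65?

After k heads and 0 tails the posterior is Beta(10+k, 11), with mean (10+k)/(10+11+k).
Set (10+k)/(21+k) > 0.65 and solve: k > (0.65·21 − 10)/(1 − 0.65) = 10.429.
The smallest integer exceeding 10.429 is 11, and checking k=11: (21)/(32) = 0.6562 > 0.65.

k = 11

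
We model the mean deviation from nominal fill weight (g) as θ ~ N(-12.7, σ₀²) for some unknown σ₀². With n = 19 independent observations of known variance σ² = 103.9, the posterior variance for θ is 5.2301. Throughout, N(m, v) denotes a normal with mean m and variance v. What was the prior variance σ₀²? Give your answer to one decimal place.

σ₀² = 120.0

For the Normal–Normal model with known σ², precisions add: τ_n = τ₀ + n/σ².
So 1/σ₀² = 1/5.2301 − 19/103.9 = 0.191201 − 0.182868 = 0.008333.
Hence σ₀² = 1/0.008333 ≈ 120.0.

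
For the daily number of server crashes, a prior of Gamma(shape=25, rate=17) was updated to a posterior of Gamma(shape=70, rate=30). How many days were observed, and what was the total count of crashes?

A Gamma(α, β) prior (rate parametrization) on a Poisson rate with n observations summing to S gives posterior Gamma(α+S, β+n).
Matching: Σxᵢ = 70 − 25 = 45 and n = 30 − 17 = 13.

n = 13 days with total 45 crashes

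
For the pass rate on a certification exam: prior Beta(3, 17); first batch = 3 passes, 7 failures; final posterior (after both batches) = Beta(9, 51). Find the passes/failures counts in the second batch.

3 passes and 27 failures

Sequential conjugate updates are equivalent to a single update on the pooled data, so total successes = posterior α − prior α and total failures = posterior β − prior β.
Total across both batches: 9−3=6 passes, 51−17=34 failures.
Subtract the first batch: 6−3=3 passes and 34−7=27 failures.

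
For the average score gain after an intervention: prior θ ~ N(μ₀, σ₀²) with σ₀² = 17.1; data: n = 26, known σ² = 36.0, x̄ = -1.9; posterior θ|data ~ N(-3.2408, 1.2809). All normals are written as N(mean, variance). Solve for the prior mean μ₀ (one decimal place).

μ₀ = -19.8

The posterior mean is a precision-weighted average: μ_n = (τ₀μ₀ + τ_data·x̄)/(τ₀+τ_data), with τ₀=1/σ₀² and τ_data=n/σ².
Here τ₀ = 1/17.1 = 0.058480 and τ_data = 26/36.0 = 0.722222, so τ_n = 0.780702.
Rearranging for μ₀: μ₀ = (μ_n·τ_n − τ_data·x̄)/τ₀ = (-3.2408·0.780702 − 0.722222·-1.9) / 0.058480 = -1.157877/0.058480 ≈ -19.8.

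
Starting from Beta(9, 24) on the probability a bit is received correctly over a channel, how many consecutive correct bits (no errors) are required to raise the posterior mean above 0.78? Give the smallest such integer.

After k correct bits and 0 errors the posterior is Beta(9+k, 24), with mean (9+k)/(9+24+k).
Set (9+k)/(33+k) > 0.78 and solve: k > (0.78·33 − 9)/(1 − 0.78) = 76.091.
The smallest integer exceeding 76.091 is 77, and checking k=77: (86)/(110) = 0.7818 > 0.78.

k = 77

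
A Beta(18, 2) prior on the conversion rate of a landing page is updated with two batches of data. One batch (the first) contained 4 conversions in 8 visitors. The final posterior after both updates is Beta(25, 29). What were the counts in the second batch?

Because Beta–binomial updating is additive in the counts, the combined data contributed (α_post−α_prior, β_post−β_prior) successes and failures.
Total across both batches: 25−18=7 conversions, 29−2=27 bounces.
Subtract the first batch: 7−4=3 conversions and 27−4=23 bounces.

3 conversions and 23 bounces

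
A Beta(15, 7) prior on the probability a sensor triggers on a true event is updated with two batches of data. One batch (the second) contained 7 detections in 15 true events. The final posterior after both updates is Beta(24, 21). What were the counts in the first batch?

2 detections and 6 misses

Sequential conjugate updates are equivalent to a single update on the pooled data, so total successes = posterior α − prior α and total failures = posterior β − prior β.
Total across both batches: 24−15=9 detections, 21−7=14 misses.
Subtract the second batch: 9−7=2 detections and 14−8=6 misses.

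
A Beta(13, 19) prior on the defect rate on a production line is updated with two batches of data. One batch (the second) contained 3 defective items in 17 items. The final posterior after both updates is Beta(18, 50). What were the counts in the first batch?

Because Beta–binomial updating is additive in the counts, the combined data contributed (α_post−α_prior, β_post−β_prior) successes and failures.
Total across both batches: 18−13=5 defective items, 50−19=31 good items.
Subtract the second batch: 5−3=2 defective items and 31−14=17 good items.

2 defective items and 17 good items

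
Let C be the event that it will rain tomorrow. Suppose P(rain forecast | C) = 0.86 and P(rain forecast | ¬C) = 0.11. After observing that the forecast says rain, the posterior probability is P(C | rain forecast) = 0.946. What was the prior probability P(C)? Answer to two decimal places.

P(C) = 0.69

In odds form, posterior odds = prior odds × likelihood ratio, so prior odds = posterior odds ÷ LR.
Posterior odds = 0.946/(1−0.946) = 17.5185. LR = 0.86/0.11 = 7.8182.
Prior odds = 17.5185/7.8182 = 2.2407, so P(C) = 2.2407/(1+2.2407) ≈ 0.69.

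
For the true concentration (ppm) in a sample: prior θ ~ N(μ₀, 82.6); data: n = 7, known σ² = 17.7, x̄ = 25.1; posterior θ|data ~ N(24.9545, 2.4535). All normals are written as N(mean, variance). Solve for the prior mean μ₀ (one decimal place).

μ₀ = 20.2

The posterior mean is a precision-weighted average: μ_n = (τ₀μ₀ + τ_data·x̄)/(τ₀+τ_data), with τ₀=1/σ₀² and τ_data=n/σ².
Here τ₀ = 1/82.6 = 0.012107 and τ_data = 7/17.7 = 0.395480, so τ_n = 0.407587.
Rearranging for μ₀: μ₀ = (μ_n·τ_n − τ_data·x̄)/τ₀ = (24.9545·0.407587 − 0.395480·25.1) / 0.012107 = 0.244582/0.012107 ≈ 20.2.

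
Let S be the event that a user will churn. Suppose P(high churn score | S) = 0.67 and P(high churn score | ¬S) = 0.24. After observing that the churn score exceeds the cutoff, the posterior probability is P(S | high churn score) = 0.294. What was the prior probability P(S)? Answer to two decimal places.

Bayes' rule in odds form gives O(S|E) = O(S)·[P(E|S)/P(E|¬S)], hence O(S) = O(S|E)/LR.
Posterior odds = 0.294/(1−0.294) = 0.4164. LR = 0.67/0.24 = 2.7917.
Prior odds = 0.4164/2.7917 = 0.1492, so P(S) = 0.1492/(1+0.1492) ≈ 0.13.

P(S) = 0.13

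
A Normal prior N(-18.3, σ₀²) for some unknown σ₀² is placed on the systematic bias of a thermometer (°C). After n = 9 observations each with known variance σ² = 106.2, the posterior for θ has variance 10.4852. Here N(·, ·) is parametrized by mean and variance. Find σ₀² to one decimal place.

For the Normal–Normal model with known σ², precisions add: τ_n = τ₀ + n/σ².
So 1/σ₀² = 1/10.4852 − 9/106.2 = 0.095373 − 0.084746 = 0.010627.
Hence σ₀² = 1/0.010627 ≈ 94.1.

σ₀² = 94.1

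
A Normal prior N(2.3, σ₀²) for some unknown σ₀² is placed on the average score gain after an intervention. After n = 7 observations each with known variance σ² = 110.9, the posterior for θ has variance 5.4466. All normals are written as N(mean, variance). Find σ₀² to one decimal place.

Posterior precision equals prior precision plus data precision: 1/σ_n² = 1/σ₀² + n/σ².
So 1/σ₀² = 1/5.4466 − 7/110.9 = 0.183601 − 0.063120 = 0.120481.
Hence σ₀² = 1/0.120481 ≈ 8.3.

σ₀² = 8.3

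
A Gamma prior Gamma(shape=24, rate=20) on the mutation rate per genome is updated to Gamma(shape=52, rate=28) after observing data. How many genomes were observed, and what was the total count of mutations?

n = 8 genomes with total 28 mutations

A Gamma(α, β) prior (rate parametrization) on a Poisson rate with n observations summing to S gives posterior Gamma(α+S, β+n).
Matching: Σxᵢ = 52 − 24 = 28 and n = 28 − 20 = 8.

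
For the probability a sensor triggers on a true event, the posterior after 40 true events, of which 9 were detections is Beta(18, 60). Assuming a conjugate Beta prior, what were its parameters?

Under Beta–binomial conjugacy the posterior parameters are (a+s, b+f).
So a = 18 − 9 = 9 and b = 60 − 31 = 29.

Beta(9, 29)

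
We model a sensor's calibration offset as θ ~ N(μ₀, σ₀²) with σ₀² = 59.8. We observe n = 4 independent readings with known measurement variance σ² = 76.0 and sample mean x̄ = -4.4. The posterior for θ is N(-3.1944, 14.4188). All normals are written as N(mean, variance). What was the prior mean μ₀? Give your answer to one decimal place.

μ₀ = 0.6

With known observation variance, the Normal–Normal posterior has precision τ_n = τ₀ + n/σ² and mean μ_n = (τ₀μ₀ + (n/σ²)x̄)/τ_n.
Here τ₀ = 1/59.8 = 0.016722 and τ_data = 4/76.0 = 0.052632, so τ_n = 0.069354.
Rearranging for μ₀: μ₀ = (μ_n·τ_n − τ_data·x̄)/τ₀ = (-3.1944·0.069354 − 0.052632·-4.4) / 0.016722 = 0.010036/0.016722 ≈ 0.6.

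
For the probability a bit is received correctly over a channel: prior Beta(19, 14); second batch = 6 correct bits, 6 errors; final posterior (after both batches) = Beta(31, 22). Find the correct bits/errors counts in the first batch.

6 correct bits and 2 errors

Because Beta–binomial updating is additive in the counts, the combined data contributed (α_post−α_prior, β_post−β_prior) successes and failures.
Total across both batches: 31−19=12 correct bits, 22−14=8 errors.
Subtract the second batch: 12−6=6 correct bits and 8−6=2 errors.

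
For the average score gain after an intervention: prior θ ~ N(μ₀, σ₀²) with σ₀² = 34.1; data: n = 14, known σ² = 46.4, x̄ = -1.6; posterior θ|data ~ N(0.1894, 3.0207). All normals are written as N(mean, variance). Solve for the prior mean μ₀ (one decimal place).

With known observation variance, the Normal–Normal posterior has precision τ_n = τ₀ + n/σ² and mean μ_n = (τ₀μ₀ + (n/σ²)x̄)/τ_n.
Here τ₀ = 1/34.1 = 0.029326 and τ_data = 14/46.4 = 0.301724, so τ_n = 0.331050.
Rearranging for μ₀: μ₀ = (μ_n·τ_n − τ_data·x̄)/τ₀ = (0.1894·0.331050 − 0.301724·-1.6) / 0.029326 = 0.545459/0.029326 ≈ 18.6.

μ₀ = 18.6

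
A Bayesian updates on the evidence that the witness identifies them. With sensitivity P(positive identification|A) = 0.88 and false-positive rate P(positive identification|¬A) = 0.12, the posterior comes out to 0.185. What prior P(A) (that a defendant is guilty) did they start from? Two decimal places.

Bayes' rule in odds form gives O(A|E) = O(A)·[P(E|A)/P(E|¬A)], hence O(A) = O(A|E)/LR.
Posterior odds = 0.185/(1−0.185) = 0.2270. LR = 0.88/0.12 = 7.3333.
Prior odds = 0.2270/7.3333 = 0.0310, so P(A) = 0.0310/(1+0.0310) ≈ 0.03.

P(A) = 0.03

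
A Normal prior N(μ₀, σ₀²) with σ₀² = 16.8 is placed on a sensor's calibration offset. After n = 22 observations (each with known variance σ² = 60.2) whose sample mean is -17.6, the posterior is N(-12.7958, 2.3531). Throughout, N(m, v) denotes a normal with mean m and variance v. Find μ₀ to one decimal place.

μ₀ = 16.7

The posterior mean is a precision-weighted average: μ_n = (τ₀μ₀ + τ_data·x̄)/(τ₀+τ_data), with τ₀=1/σ₀² and τ_data=n/σ².
Here τ₀ = 1/16.8 = 0.059524 and τ_data = 22/60.2 = 0.365449, so τ_n = 0.424973.
Rearranging for μ₀: μ₀ = (μ_n·τ_n − τ_data·x̄)/τ₀ = (-12.7958·0.424973 − 0.365449·-17.6) / 0.059524 = 0.994033/0.059524 ≈ 16.7.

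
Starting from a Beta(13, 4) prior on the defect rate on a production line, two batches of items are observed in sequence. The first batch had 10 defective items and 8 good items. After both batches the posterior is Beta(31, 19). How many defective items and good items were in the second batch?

8 defective items and 7 good items

Because Beta–binomial updating is additive in the counts, the combined data contributed (α_post−α_prior, β_post−β_prior) successes and failures.
Total across both batches: 31−13=18 defective items, 19−4=15 good items.
Subtract the first batch: 18−10=8 defective items and 15−8=7 good items.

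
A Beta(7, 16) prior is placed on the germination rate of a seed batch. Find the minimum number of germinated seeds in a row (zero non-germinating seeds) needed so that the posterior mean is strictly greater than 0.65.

After k germinated seeds and 0 non-germinating seeds the posterior is Beta(7+k, 16), with mean (7+k)/(7+16+k).
Set (7+k)/(23+k) > 0.65 and solve: k > (0.65·23 − 7)/(1 − 0.65) = 22.714.
The smallest integer exceeding 22.714 is 23.

k = 23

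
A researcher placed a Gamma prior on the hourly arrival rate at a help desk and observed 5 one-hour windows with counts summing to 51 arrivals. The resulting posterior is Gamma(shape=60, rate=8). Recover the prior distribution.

Gamma(shape=9, rate=3)

A Gamma(α, β) prior (rate parametrization) on a Poisson rate with n observations summing to S gives posterior Gamma(α+S, β+n).
So α = 60 − 51 = 9 and β = 8 − 5 = 3.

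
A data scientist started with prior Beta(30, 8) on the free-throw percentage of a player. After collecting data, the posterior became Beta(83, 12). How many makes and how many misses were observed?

A Beta(a, b) prior with s successes and f failures in binomial data gives a Beta(a+s, b+f) posterior.
So s = 83 − 30 = 53 and f = 12 − 8 = 4.

53 makes and 4 misses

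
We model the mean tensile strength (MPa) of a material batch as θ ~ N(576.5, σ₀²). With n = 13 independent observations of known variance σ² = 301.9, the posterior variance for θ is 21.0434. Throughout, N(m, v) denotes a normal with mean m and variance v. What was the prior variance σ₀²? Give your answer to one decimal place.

σ₀² = 224.2

For the Normal–Normal model with known σ², precisions add: τ_n = τ₀ + n/σ².
So 1/σ₀² = 1/21.0434 − 13/301.9 = 0.047521 − 0.043061 = 0.004460.
Hence σ₀² = 1/0.004460 ≈ 224.2.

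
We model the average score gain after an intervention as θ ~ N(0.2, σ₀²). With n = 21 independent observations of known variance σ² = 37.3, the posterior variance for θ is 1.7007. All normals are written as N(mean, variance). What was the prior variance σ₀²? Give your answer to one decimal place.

Posterior precision equals prior precision plus data precision: 1/σ_n² = 1/σ₀² + n/σ².
So 1/σ₀² = 1/1.7007 − 21/37.3 = 0.587993 − 0.563003 = 0.024990.
Hence σ₀² = 1/0.024990 ≈ 40.0.

σ₀² = 40.0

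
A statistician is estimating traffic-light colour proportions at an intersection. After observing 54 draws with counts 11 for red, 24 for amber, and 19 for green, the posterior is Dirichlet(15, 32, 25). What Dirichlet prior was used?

For a Dirichlet(α) prior with multinomial counts c, the posterior is Dirichlet(α + c) componentwise.
Subtract each count from the matching posterior parameter: 15−11=4, 32−24=8, 25−19=6.

Dirichlet(4, 8, 6)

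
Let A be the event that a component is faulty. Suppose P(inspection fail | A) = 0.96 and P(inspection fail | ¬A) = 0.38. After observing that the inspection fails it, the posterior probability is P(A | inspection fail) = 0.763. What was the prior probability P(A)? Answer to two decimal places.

In odds form, posterior odds = prior odds × likelihood ratio, so prior odds = posterior odds ÷ LR.
Posterior odds = 0.763/(1−0.763) = 3.2194. LR = 0.96/0.38 = 2.5263.
Prior odds = 3.2194/2.5263 = 1.2744, so P(A) = 1.2744/(1+1.2744) ≈ 0.56.

P(A) = 0.56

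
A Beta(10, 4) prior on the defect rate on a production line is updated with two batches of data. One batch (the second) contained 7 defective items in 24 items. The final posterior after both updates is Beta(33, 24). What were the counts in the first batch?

16 defective items and 3 good items

Sequential conjugate updates are equivalent to a single update on the pooled data, so total successes = posterior α − prior α and total failures = posterior β − prior β.
Total across both batches: 33−10=23 defective items, 24−4=20 good items.
Subtract the second batch: 23−7=16 defective items and 20−17=3 good items.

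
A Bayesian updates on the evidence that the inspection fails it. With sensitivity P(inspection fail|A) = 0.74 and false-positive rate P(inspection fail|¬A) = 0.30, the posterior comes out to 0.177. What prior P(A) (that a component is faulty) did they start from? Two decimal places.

In odds form, posterior odds = prior odds × likelihood ratio, so prior odds = posterior odds ÷ LR.
Posterior odds = 0.177/(1−0.177) = 0.2151. LR = 0.74/0.30 = 2.4667.
Prior odds = 0.2151/2.4667 = 0.0872, so P(A) = 0.0872/(1+0.0872) ≈ 0.08.

P(A) = 0.08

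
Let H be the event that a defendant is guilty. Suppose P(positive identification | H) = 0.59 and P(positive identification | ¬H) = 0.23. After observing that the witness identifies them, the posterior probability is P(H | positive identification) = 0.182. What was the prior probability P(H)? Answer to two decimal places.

P(H) = 0.08

Bayes' rule in odds form gives O(H|E) = O(H)·[P(E|H)/P(E|¬H)], hence O(H) = O(H|E)/LR.
Posterior odds = 0.182/(1−0.182) = 0.2225. LR = 0.59/0.23 = 2.5652.
Prior odds = 0.2225/2.5652 = 0.0867, so P(H) = 0.0867/(1+0.0867) ≈ 0.08.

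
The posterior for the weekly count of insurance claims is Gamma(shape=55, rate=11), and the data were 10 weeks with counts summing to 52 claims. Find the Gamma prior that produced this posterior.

Gamma(shape=3, rate=1)

A Gamma(α, β) prior (rate parametrization) on a Poisson rate with n observations summing to S gives posterior Gamma(α+S, β+n).
So α = 55 − 52 = 3 and β = 11 − 10 = 1.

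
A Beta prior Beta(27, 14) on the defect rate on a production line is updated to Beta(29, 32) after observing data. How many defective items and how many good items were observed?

Beta is conjugate to the binomial likelihood: posterior = Beta(α+s, β+f).
So s = 29 − 27 = 2 and f = 32 − 14 = 18.

2 defective items and 18 good items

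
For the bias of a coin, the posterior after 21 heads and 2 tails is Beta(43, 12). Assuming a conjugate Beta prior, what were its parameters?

Under Beta–binomial conjugacy the posterior parameters are (a+s, b+f).
So a = 43 − 21 = 22 and b = 12 − 2 = 10.

Beta(22, 10)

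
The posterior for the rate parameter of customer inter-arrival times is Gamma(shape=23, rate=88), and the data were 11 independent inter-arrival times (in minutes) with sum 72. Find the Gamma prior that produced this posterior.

Gamma(shape=12, rate=16)

Gamma–exponential conjugacy: posterior shape = α + n, posterior rate = β + Σtᵢ.
So α = 23 − 11 = 12 and β = 88 − 72 = 16.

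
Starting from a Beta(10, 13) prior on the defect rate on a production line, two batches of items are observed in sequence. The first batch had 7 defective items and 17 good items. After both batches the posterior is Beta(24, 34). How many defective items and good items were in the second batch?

Because Beta–binomial updating is additive in the counts, the combined data contributed (α_post−α_prior, β_post−β_prior) successes and failures.
Total across both batches: 24−10=14 defective items, 34−13=21 good items.
Subtract the first batch: 14−7=7 defective items and 21−17=4 good items.

7 defective items and 4 good items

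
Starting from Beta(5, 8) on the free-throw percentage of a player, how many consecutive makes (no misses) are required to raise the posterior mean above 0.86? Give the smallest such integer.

After k makes and 0 misses the posterior is Beta(5+k, 8), with mean (5+k)/(5+8+k).
Set (5+k)/(13+k) > 0.86 and solve: k > (0.86·13 − 5)/(1 − 0.86) = 44.143.
The smallest integer exceeding 44.143 is 45.

k = 45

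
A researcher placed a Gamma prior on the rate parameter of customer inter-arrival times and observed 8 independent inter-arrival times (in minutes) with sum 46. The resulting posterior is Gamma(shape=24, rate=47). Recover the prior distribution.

Gamma(shape=16, rate=1)

Gamma–exponential conjugacy: posterior shape = α + n, posterior rate = β + Σtᵢ.
So α = 24 − 8 = 16 and β = 47 − 46 = 1.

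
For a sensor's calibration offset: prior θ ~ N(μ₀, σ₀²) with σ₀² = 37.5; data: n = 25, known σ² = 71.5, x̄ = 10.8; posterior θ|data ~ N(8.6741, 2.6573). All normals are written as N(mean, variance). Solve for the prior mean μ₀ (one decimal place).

With known observation variance, the Normal–Normal posterior has precision τ_n = τ₀ + n/σ² and mean μ_n = (τ₀μ₀ + (n/σ²)x̄)/τ_n.
Here τ₀ = 1/37.5 = 0.026667 and τ_data = 25/71.5 = 0.349650, so τ_n = 0.376317.
Rearranging for μ₀: μ₀ = (μ_n·τ_n − τ_data·x̄)/τ₀ = (8.6741·0.376317 − 0.349650·10.8) / 0.026667 = -0.512009/0.026667 ≈ -19.2.

μ₀ = -19.2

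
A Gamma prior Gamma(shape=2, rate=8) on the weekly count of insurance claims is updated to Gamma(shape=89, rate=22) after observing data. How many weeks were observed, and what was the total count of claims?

A Gamma(α, β) prior (rate parametrization) on a Poisson rate with n observations summing to S gives posterior Gamma(α+S, β+n).
Matching: Σxᵢ = 89 − 2 = 87 and n = 22 − 8 = 14.

n = 14 weeks with total 87 claims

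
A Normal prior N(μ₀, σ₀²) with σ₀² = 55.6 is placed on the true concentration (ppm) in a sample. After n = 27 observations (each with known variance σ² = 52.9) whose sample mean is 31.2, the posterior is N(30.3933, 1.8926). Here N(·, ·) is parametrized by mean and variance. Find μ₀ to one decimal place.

With known observation variance, the Normal–Normal posterior has precision τ_n = τ₀ + n/σ² and mean μ_n = (τ₀μ₀ + (n/σ²)x̄)/τ_n.
Here τ₀ = 1/55.6 = 0.017986 and τ_data = 27/52.9 = 0.510397, so τ_n = 0.528383.
Rearranging for μ₀: μ₀ = (μ_n·τ_n − τ_data·x̄)/τ₀ = (30.3933·0.528383 − 0.510397·31.2) / 0.017986 = 0.134917/0.017986 ≈ 7.5.

μ₀ = 7.5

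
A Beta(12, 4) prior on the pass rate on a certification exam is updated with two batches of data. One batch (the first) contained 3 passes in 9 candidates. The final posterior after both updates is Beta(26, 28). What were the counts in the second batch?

11 passes and 18 failures

Because Beta–binomial updating is additive in the counts, the combined data contributed (α_post−α_prior, β_post−β_prior) successes and failures.
Total across both batches: 26−12=14 passes, 28−4=24 failures.
Subtract the first batch: 14−3=11 passes and 24−6=18 failures.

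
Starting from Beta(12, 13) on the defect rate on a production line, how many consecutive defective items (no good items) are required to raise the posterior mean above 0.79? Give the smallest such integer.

After k defective items and 0 good items the posterior is Beta(12+k, 13), with mean (12+k)/(12+13+k).
Set (12+k)/(25+k) > 0.79 and solve: k > (0.79·25 − 12)/(1 − 0.79) = 36.905.
The smallest integer exceeding 36.905 is 37, and checking k=37: (49)/(62) = 0.7903 > 0.79.

k = 37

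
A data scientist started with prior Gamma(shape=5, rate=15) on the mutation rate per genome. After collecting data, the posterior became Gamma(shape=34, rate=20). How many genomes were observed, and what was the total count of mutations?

A Gamma(α, β) prior (rate parametrization) on a Poisson rate with n observations summing to S gives posterior Gamma(α+S, β+n).
Matching: Σxᵢ = 34 − 5 = 29 and n = 20 − 15 = 5.

n = 5 genomes with total 29 mutations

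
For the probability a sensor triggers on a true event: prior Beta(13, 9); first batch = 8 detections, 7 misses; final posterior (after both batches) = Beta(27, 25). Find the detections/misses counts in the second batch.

Sequential conjugate updates are equivalent to a single update on the pooled data, so total successes = posterior α − prior α and total failures = posterior β − prior β.
Total across both batches: 27−13=14 detections, 25−9=16 misses.
Subtract the first batch: 14−8=6 detections and 16−7=9 misses.

6 detections and 9 misses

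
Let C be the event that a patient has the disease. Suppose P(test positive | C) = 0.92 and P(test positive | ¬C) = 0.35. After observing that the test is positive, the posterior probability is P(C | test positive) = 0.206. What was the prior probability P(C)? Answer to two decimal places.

P(C) = 0.09

Bayes' rule in odds form gives O(C|E) = O(C)·[P(E|C)/P(E|¬C)], hence O(C) = O(C|E)/LR.
Posterior odds = 0.206/(1−0.206) = 0.2594. LR = 0.92/0.35 = 2.6286.
Prior odds = 0.2594/2.6286 = 0.0987, so P(C) = 0.0987/(1+0.0987) ≈ 0.09.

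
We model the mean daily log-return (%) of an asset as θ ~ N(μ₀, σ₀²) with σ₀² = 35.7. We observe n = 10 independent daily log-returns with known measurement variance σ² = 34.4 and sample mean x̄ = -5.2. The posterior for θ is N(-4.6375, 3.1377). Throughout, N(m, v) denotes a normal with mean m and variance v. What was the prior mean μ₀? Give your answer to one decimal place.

μ₀ = 1.2

With known observation variance, the Normal–Normal posterior has precision τ_n = τ₀ + n/σ² and mean μ_n = (τ₀μ₀ + (n/σ²)x̄)/τ_n.
Here τ₀ = 1/35.7 = 0.028011 and τ_data = 10/34.4 = 0.290698, so τ_n = 0.318709.
Rearranging for μ₀: μ₀ = (μ_n·τ_n − τ_data·x̄)/τ₀ = (-4.6375·0.318709 − 0.290698·-5.2) / 0.028011 = 0.033617/0.028011 ≈ 1.2.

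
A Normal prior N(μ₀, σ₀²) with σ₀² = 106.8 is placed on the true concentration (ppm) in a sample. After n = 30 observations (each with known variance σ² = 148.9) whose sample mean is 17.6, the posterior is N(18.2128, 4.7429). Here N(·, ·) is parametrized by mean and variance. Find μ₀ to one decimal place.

The posterior mean is a precision-weighted average: μ_n = (τ₀μ₀ + τ_data·x̄)/(τ₀+τ_data), with τ₀=1/σ₀² and τ_data=n/σ².
Here τ₀ = 1/106.8 = 0.009363 and τ_data = 30/148.9 = 0.201478, so τ_n = 0.210841.
Rearranging for μ₀: μ₀ = (μ_n·τ_n − τ_data·x̄)/τ₀ = (18.2128·0.210841 − 0.201478·17.6) / 0.009363 = 0.293992/0.009363 ≈ 31.4.

μ₀ = 31.4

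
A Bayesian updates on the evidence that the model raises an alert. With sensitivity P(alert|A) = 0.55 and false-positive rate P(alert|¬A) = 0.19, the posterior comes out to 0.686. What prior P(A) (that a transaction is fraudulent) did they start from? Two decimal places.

In odds form, posterior odds = prior odds × likelihood ratio, so prior odds = posterior odds ÷ LR.
Posterior odds = 0.686/(1−0.686) = 2.1847. LR = 0.55/0.19 = 2.8947.
Prior odds = 2.1847/2.8947 = 0.7547, so P(A) = 0.7547/(1+0.7547) ≈ 0.43.

P(A) = 0.43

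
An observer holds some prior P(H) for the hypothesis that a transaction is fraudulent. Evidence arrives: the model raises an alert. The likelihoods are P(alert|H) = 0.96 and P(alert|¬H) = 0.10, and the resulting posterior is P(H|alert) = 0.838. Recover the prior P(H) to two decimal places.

P(H) = 0.35

Bayes' rule in odds form gives O(H|E) = O(H)·[P(E|H)/P(E|¬H)], hence O(H) = O(H|E)/LR.
Posterior odds = 0.838/(1−0.838) = 5.1728. LR = 0.96/0.10 = 9.6000.
Prior odds = 5.1728/9.6000 = 0.5388, so P(H) = 0.5388/(1+0.5388) ≈ 0.35.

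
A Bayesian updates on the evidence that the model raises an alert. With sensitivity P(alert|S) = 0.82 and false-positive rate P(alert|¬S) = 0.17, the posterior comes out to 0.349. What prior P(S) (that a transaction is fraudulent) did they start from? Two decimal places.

P(S) = 0.10

In odds form, posterior odds = prior odds × likelihood ratio, so prior odds = posterior odds ÷ LR.
Posterior odds = 0.349/(1−0.349) = 0.5361. LR = 0.82/0.17 = 4.8235.
Prior odds = 0.5361/4.8235 = 0.1111, so P(S) = 0.1111/(1+0.1111) ≈ 0.10.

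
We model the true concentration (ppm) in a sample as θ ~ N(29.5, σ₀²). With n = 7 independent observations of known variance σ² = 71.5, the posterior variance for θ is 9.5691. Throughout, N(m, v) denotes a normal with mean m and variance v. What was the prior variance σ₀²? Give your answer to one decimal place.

Posterior precision equals prior precision plus data precision: 1/σ_n² = 1/σ₀² + n/σ².
So 1/σ₀² = 1/9.5691 − 7/71.5 = 0.104503 − 0.097902 = 0.006601.
Hence σ₀² = 1/0.006601 ≈ 151.5.

σ₀² = 151.5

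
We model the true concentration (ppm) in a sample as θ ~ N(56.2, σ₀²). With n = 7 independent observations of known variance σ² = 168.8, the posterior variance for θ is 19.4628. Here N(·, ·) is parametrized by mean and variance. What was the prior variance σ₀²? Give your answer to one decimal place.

Posterior precision equals prior precision plus data precision: 1/σ_n² = 1/σ₀² + n/σ².
So 1/σ₀² = 1/19.4628 − 7/168.8 = 0.051380 − 0.041469 = 0.009911.
Hence σ₀² = 1/0.009911 ≈ 100.9.

σ₀² = 100.9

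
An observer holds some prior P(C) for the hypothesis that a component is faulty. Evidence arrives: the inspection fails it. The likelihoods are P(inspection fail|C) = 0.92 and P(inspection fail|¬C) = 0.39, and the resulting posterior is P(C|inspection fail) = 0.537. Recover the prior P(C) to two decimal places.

Bayes' rule in odds form gives O(C|E) = O(C)·[P(E|C)/P(E|¬C)], hence O(C) = O(C|E)/LR.
Posterior odds = 0.537/(1−0.537) = 1.1598. LR = 0.92/0.39 = 2.3590.
Prior odds = 1.1598/2.3590 = 0.4916, so P(C) = 0.4916/(1+0.4916) ≈ 0.33.

P(C) = 0.33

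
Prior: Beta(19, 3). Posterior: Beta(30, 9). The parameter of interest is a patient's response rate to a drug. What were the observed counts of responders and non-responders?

11 responders and 6 non-responders

A Beta(a, b) prior with s successes and f failures in binomial data gives a Beta(a+s, b+f) posterior.
So s = 30 − 19 = 11 and f = 9 − 3 = 6.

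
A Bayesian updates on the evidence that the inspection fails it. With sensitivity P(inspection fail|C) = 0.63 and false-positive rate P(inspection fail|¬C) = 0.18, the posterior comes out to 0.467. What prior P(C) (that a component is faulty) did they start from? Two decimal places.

In odds form, posterior odds = prior odds × likelihood ratio, so prior odds = posterior odds ÷ LR.
Posterior odds = 0.467/(1−0.467) = 0.8762. LR = 0.63/0.18 = 3.5000.
Prior odds = 0.8762/3.5000 = 0.2503, so P(C) = 0.2503/(1+0.2503) ≈ 0.20.

P(C) = 0.20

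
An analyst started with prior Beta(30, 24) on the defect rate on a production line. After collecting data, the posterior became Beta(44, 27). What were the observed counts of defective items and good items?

A Beta(α, β) prior with s successes and f failures in binomial data gives a Beta(α+s, β+f) posterior.
Match parameters: s=44−30=14, f=27−24=3.

14 defective items and 3 good items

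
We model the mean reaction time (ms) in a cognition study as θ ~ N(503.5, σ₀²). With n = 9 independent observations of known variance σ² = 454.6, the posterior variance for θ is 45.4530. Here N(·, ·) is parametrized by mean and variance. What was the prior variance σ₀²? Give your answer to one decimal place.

σ₀² = 453.9

Posterior precision equals prior precision plus data precision: 1/σ_n² = 1/σ₀² + n/σ².
So 1/σ₀² = 1/45.4530 − 9/454.6 = 0.022001 − 0.019798 = 0.002203.
Hence σ₀² = 1/0.002203 ≈ 453.9.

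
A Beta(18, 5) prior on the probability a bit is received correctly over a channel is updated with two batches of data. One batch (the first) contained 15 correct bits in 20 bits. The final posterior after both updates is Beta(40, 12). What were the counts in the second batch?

Sequential conjugate updates are equivalent to a single update on the pooled data, so total successes = posterior α − prior α and total failures = posterior β − prior β.
Total across both batches: 40−18=22 correct bits, 12−5=7 errors.
Subtract the first batch: 22−15=7 correct bits and 7−5=2 errors.

7 correct bits and 2 errors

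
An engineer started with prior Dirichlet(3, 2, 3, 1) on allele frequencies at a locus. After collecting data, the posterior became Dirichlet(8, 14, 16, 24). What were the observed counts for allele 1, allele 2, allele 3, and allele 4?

For a Dirichlet(α) prior with multinomial counts c, the posterior is Dirichlet(α + c) componentwise.
Counts are posterior − prior componentwise: 8−3=5, 14−2=12, 16−3=13, 24−1=23.

counts (5, 12, 13, 23)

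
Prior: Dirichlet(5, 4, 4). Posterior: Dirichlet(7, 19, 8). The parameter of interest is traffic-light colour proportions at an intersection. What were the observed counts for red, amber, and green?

counts (2, 15, 4)

For a Dirichlet(α) prior with multinomial counts c, the posterior is Dirichlet(α + c) componentwise.
Counts are posterior − prior componentwise: 7−5=2, 19−4=15, 8−4=4.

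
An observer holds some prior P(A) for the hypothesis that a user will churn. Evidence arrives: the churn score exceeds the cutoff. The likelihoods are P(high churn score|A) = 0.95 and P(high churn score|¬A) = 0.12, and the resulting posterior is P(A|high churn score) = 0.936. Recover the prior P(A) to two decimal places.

P(A) = 0.65

In odds form, posterior odds = prior odds × likelihood ratio, so prior odds = posterior odds ÷ LR.
Posterior odds = 0.936/(1−0.936) = 14.6250. LR = 0.95/0.12 = 7.9167.
Prior odds = 14.6250/7.9167 = 1.8474, so P(A) = 1.8474/(1+1.8474) ≈ 0.65.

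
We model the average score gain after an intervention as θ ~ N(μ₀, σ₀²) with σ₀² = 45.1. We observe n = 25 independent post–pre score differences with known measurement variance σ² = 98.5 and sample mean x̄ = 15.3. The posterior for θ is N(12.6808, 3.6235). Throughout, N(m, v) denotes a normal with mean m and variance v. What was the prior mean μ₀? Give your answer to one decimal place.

The posterior mean is a precision-weighted average: μ_n = (τ₀μ₀ + τ_data·x̄)/(τ₀+τ_data), with τ₀=1/σ₀² and τ_data=n/σ².
Here τ₀ = 1/45.1 = 0.022173 and τ_data = 25/98.5 = 0.253807, so τ_n = 0.275980.
Rearranging for μ₀: μ₀ = (μ_n·τ_n − τ_data·x̄)/τ₀ = (12.6808·0.275980 − 0.253807·15.3) / 0.022173 = -0.383600/0.022173 ≈ -17.3.

μ₀ = -17.3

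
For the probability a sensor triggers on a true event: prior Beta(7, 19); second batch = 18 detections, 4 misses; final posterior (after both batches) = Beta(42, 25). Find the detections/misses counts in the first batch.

Because Beta–binomial updating is additive in the counts, the combined data contributed (α_post−α_prior, β_post−β_prior) successes and failures.
Total across both batches: 42−7=35 detections, 25−19=6 misses.
Subtract the second batch: 35−18=17 detections and 6−4=2 misses.

17 detections and 2 misses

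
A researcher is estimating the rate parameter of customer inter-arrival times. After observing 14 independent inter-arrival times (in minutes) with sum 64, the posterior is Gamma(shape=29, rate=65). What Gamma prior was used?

Gamma–exponential conjugacy: posterior shape = α + n, posterior rate = β + Σtᵢ.
So α = 29 − 14 = 15 and β = 65 − 64 = 1.

Gamma(shape=15, rate=1)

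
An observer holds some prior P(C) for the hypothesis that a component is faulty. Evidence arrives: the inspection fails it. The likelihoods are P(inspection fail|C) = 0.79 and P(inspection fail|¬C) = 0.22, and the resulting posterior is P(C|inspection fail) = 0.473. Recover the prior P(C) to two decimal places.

In odds form, posterior odds = prior odds × likelihood ratio, so prior odds = posterior odds ÷ LR.
Posterior odds = 0.473/(1−0.473) = 0.8975. LR = 0.79/0.22 = 3.5909.
Prior odds = 0.8975/3.5909 = 0.2499, so P(C) = 0.2499/(1+0.2499) ≈ 0.20.

P(C) = 0.20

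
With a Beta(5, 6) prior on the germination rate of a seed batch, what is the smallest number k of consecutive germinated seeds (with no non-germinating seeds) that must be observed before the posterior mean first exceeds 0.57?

k = 3

After k germinated seeds and 0 non-germinating seeds the posterior is Beta(5+k, 6), with mean (5+k)/(5+6+k).
Set (5+k)/(11+k) > 0.57 and solve: k > (0.57·11 − 5)/(1 − 0.57) = 2.953.
The smallest integer exceeding 2.953 is 3, and checking k=3: (8)/(14) = 0.5714 > 0.57.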